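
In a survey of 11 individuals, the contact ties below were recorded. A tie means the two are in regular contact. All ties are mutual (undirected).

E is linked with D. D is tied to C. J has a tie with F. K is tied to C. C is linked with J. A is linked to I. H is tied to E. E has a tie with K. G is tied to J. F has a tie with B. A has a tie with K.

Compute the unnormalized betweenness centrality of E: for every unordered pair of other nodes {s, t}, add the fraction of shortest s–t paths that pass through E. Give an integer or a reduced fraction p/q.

Pairs whose geodesics pass through E — H–C: 2/2; H–B: 2/2; H–D: 1; H–G: 2/2; H–F: 2/2; H–A: 1; H–K: 1; H–J: 2/2; H–I: 1; D–A: 1/2; D–K: 1/2; D–I: 1/2.
All other pairs contribute 0.
Summing the contributions gives betweenness(E) = 21/2.

21/2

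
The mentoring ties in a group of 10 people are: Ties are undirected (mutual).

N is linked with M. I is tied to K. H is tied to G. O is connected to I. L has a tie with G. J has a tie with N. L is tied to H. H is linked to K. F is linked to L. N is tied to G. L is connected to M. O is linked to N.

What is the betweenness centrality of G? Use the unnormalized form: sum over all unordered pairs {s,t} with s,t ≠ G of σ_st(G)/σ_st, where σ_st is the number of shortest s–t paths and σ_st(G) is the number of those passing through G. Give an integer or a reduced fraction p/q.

13/2

Pairs whose geodesics pass through G — J–F: 1/2; J–K: 1/2; J–H: 1; J–L: 1/2; F–N: 1/2; F–O: 1/2; N–K: 1/2; N–H: 1; N–L: 1/2; H–O: 1/2; O–L: 1/2.
All other pairs contribute 0.
Summing the contributions gives betweenness(G) = 13/2.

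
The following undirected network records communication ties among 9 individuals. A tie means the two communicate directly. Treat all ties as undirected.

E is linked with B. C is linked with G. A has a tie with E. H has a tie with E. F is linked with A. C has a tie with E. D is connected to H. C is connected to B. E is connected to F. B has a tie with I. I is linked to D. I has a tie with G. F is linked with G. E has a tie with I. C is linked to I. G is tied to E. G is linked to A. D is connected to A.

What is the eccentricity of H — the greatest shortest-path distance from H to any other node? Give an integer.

Distances from H: A:2, B:2, C:2, D:1, E:1, F:2, G:2, I:2.
The largest is 2 (to A, G, F, I, B, and C), so the eccentricity of H is 2.

2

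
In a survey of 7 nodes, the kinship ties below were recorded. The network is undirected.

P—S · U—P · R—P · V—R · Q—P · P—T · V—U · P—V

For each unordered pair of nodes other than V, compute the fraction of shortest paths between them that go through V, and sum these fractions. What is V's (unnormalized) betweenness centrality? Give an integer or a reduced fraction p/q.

Pairs whose geodesics pass through V — U–R: 1/2.
All other pairs contribute 0.
Summing the contributions gives betweenness(V) = 1/2.

1/2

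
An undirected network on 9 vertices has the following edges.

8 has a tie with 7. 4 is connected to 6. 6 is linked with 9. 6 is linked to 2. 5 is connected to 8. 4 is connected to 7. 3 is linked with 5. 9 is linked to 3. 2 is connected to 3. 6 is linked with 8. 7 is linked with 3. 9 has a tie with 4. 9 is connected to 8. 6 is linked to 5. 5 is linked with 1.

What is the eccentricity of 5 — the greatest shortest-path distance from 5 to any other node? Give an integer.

2

Distances from 5: 1:1, 2:2, 3:1, 4:2, 6:1, 7:2, 8:1, 9:2.
The largest is 2 (to 2, 4, 9, and 7), so the eccentricity of 5 is 2.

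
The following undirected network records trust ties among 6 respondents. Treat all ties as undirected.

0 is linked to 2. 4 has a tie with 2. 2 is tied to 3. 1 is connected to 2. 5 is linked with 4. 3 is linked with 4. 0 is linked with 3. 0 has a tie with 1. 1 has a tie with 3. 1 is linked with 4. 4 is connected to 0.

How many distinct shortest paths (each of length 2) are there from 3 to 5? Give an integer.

The shortest distance is 2, and the only length-2 path is 3–4–5. So there is exactly 1 shortest path.

1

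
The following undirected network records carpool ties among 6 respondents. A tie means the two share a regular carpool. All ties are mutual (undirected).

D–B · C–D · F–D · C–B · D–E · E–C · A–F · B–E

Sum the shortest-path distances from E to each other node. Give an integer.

8

Distances from E: A:3, B:1, C:1, D:1, F:2.
Sum = 3 + 1 + 1 + 1 + 2 = 8.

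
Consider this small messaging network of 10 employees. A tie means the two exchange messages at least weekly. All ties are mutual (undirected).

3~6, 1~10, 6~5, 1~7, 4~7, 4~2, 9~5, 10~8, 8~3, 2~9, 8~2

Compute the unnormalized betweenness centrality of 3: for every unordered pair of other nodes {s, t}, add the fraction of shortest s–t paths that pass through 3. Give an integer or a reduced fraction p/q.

Pairs whose geodesics pass through 3 — 10–5: 1/2; 10–6: 1; 1–5: 1/3; 1–6: 1; 7–6: 2/3; 4–6: 1/2; 2–6: 1/2; 5–8: 1/2; 6–8: 1.
All other pairs contribute 0.
Summing the contributions gives betweenness(3) = 6.

6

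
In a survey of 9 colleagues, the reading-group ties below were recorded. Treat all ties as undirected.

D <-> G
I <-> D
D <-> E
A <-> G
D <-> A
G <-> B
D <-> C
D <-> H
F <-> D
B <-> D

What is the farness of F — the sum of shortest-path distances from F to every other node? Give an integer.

Distances from F: A:2, B:2, C:2, D:1, E:2, G:2, H:2, I:2.
Sum = 2 + 2 + 2 + 1 + 2 + 2 + 2 + 2 = 15.

15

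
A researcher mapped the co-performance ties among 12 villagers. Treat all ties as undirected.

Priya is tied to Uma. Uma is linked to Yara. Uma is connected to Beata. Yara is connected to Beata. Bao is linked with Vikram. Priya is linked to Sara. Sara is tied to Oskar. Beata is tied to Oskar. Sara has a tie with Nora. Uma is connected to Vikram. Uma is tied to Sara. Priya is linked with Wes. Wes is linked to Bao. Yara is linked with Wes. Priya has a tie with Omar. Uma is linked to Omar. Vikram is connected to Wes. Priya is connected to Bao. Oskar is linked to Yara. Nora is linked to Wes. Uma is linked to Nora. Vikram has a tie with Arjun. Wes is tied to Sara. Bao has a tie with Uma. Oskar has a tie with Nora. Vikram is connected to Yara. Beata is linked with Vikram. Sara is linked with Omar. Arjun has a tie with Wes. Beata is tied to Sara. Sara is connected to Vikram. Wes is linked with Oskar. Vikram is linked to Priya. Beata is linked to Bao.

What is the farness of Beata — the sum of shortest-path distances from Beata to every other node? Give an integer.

16

Distances from Beata: Arjun:2, Bao:1, Nora:2, Omar:2, Oskar:1, Priya:2, Sara:1, Uma:1, Vikram:1, Wes:2, Yara:1.
Sum = 2 + 1 + 2 + 2 + 1 + 2 + 1 + 1 + 1 + 2 + 1 = 16.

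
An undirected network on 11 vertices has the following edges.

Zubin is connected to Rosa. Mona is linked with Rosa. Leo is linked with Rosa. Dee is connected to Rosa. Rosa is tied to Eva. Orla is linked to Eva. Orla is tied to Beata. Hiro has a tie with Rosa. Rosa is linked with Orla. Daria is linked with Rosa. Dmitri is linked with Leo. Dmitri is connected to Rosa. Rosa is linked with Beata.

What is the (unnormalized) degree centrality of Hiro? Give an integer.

Hiro is directly tied to Rosa. That is 1 neighbor, so the degree of Hiro is 1.

1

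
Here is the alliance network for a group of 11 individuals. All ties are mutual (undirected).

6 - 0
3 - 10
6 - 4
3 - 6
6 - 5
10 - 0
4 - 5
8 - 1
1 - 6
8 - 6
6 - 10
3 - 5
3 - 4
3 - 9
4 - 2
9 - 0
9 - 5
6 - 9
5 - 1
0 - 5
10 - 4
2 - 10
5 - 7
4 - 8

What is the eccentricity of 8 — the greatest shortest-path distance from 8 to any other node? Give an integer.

Distances from 8: 0:2, 1:1, 2:2, 3:2, 4:1, 5:2, 6:1, 7:3, 9:2, 10:2.
The largest is 3 (to 7), so the eccentricity of 8 is 3.

3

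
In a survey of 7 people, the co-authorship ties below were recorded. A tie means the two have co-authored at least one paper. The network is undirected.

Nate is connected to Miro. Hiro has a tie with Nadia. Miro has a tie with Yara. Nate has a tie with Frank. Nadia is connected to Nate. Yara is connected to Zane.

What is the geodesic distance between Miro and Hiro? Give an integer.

One shortest route is Miro – Nate – Nadia – Hiro, which uses 3 edges, and at distance 2 from Miro we only reach {Frank, Nadia, Zane}, which does not include Hiro. So d(Miro,Hiro) = 3.

3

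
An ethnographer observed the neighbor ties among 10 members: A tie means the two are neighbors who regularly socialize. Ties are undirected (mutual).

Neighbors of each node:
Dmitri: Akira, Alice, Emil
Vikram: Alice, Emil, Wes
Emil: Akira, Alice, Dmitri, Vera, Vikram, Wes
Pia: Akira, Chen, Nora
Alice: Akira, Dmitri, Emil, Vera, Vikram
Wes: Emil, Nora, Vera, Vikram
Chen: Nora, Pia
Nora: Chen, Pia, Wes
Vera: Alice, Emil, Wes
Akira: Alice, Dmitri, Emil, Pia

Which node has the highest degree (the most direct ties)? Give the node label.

Degrees — Akira:4, Alice:5, Chen:2, Dmitri:3, Emil:6, Nora:3, Pia:3, Vera:3, Vikram:3, Wes:4.
The maximum is 6, attained only by Emil.

Emil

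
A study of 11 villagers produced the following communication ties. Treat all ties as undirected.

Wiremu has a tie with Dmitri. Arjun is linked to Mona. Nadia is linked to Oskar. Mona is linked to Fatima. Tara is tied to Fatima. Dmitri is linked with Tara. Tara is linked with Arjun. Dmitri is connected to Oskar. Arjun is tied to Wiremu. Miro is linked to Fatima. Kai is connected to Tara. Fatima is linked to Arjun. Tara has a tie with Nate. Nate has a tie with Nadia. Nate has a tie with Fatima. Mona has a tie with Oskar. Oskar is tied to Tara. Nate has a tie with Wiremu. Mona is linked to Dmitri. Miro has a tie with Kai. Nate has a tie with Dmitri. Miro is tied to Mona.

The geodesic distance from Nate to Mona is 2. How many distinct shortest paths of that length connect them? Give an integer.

2

The shortest distance is 2. The length-2 paths are: Nate–Fatima–Mona; Nate–Dmitri–Mona.
That gives 2 distinct shortest paths.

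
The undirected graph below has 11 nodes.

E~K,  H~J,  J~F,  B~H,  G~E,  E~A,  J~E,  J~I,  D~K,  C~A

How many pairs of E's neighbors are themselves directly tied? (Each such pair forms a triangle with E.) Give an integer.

E's neighbors are A, G, J, and K, but none of them are tied to each other, so no triangle contains E.

0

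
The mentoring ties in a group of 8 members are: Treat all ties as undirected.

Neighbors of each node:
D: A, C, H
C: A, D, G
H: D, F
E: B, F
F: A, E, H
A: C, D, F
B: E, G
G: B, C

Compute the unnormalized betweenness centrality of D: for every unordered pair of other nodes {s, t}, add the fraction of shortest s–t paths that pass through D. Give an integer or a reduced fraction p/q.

5/2

Pairs whose geodesics pass through D — H–A: 1/2; H–C: 1; H–G: 1.
All other pairs contribute 0.
Summing the contributions gives betweenness(D) = 5/2.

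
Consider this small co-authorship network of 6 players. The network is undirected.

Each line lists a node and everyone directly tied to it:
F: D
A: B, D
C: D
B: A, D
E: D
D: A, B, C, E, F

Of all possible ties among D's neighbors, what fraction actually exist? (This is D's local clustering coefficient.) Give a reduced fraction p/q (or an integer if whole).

D's neighbors: A, B, C, E, and F (k = 5).
Possible neighbor pairs: C(5,2) = 10. Edges among them: A–B → e = 1.
Clustering(D) = 1/10.

1/10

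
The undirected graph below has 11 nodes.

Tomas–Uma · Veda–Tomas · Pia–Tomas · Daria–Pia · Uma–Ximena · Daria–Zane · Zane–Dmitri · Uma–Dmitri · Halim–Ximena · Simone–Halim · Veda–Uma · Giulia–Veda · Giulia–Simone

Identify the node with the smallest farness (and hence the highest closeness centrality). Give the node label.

Uma

Farness (sum of distances to all others) for each node — Daria:30, Dmitri:23, Giulia:25, Halim:28, Pia:25, Simone:30, Tomas:20, Uma:18, Veda:20, Ximena:23, Zane:28.
The smallest farness is 18, for Uma, so Uma has the highest closeness.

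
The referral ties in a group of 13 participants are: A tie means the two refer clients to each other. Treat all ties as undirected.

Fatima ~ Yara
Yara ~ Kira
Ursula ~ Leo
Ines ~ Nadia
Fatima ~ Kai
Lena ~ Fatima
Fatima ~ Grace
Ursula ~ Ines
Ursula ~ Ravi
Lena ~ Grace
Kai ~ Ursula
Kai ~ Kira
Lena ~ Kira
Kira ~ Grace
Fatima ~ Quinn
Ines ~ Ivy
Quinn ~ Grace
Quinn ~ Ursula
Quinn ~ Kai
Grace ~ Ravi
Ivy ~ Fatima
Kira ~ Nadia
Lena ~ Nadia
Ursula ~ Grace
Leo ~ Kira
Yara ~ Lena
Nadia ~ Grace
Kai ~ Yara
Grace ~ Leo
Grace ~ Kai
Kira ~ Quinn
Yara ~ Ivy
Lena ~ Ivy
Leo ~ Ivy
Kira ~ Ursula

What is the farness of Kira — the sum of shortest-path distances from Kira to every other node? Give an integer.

16

Distances from Kira: Fatima:2, Grace:1, Ines:2, Ivy:2, Kai:1, Lena:1, Leo:1, Nadia:1, Quinn:1, Ravi:2, Ursula:1, Yara:1.
Sum = 2 + 1 + 2 + 2 + 1 + 1 + 1 + 1 + 1 + 2 + 1 + 1 = 16.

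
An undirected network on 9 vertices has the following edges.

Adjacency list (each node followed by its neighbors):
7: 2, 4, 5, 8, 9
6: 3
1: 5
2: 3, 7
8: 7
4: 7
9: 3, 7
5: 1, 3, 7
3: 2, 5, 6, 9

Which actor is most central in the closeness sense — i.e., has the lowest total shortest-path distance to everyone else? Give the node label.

7

Farness (sum of distances to all others) for each node — 1:20, 2:15, 3:14, 4:19, 5:13, 6:21, 7:12, 8:19, 9:15.
The smallest farness is 12, for 7, so 7 has the highest closeness.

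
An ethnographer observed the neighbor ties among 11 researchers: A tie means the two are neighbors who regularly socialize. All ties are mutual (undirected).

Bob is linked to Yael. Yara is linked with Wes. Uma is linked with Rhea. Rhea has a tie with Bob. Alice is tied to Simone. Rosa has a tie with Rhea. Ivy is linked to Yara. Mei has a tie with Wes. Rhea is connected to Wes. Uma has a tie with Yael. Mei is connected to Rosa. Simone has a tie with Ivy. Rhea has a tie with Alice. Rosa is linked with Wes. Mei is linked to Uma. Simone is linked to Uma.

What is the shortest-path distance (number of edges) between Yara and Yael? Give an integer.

4

One shortest route is Yara – Wes – Rhea – Bob – Yael, which uses 4 edges, and at distance 3 from Yara we only reach {Alice, Bob, Uma}, which does not include Yael. So d(Yara,Yael) = 4.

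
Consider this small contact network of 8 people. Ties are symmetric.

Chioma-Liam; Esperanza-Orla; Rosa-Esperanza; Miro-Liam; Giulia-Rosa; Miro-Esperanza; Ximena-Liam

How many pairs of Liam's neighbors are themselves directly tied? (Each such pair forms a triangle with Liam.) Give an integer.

0

Liam's neighbors are Chioma, Miro, and Ximena, but none of them are tied to each other, so no triangle contains Liam.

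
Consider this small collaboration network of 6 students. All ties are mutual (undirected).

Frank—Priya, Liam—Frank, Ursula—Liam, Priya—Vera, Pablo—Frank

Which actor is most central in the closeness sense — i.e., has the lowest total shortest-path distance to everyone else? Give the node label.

Farness (sum of distances to all others) for each node — Frank:7, Liam:9, Pablo:11, Priya:9, Ursula:13, Vera:13.
The smallest farness is 7, for Frank, so Frank has the highest closeness.

Frank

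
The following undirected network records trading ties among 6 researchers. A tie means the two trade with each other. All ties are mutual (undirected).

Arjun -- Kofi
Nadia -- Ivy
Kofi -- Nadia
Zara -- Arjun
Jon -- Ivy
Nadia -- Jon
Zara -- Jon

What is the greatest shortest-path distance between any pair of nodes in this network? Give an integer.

3

Eccentricity of each node (its greatest distance to any other): Arjun:3, Ivy:3, Jon:2, Kofi:2, Nadia:2, Zara:2.
The maximum eccentricity is 3, realized for instance by the pair Arjun–Ivy via Arjun – Zara – Jon – Ivy. So the diameter is 3.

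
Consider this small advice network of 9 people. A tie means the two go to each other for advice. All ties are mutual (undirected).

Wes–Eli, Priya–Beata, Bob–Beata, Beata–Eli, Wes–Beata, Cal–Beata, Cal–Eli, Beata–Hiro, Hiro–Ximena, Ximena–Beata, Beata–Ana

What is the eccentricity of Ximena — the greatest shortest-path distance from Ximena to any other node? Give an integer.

Distances from Ximena: Ana:2, Beata:1, Bob:2, Cal:2, Eli:2, Hiro:1, Priya:2, Wes:2.
The largest is 2 (to Ana, Wes, Priya, Cal, Bob, and Eli), so the eccentricity of Ximena is 2.

2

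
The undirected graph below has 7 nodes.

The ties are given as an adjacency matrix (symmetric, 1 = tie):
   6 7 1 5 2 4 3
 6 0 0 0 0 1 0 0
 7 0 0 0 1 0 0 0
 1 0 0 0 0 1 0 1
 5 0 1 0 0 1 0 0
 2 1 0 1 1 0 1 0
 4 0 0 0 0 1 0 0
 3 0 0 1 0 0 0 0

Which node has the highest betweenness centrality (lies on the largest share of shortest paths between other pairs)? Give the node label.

2

Unnormalized betweenness of each node: 1:5, 2:13, 3:0, 4:0, 5:5, 6:0, 7:0.
2 has the largest value, 13, making it the main broker — the node through which the most shortest paths run.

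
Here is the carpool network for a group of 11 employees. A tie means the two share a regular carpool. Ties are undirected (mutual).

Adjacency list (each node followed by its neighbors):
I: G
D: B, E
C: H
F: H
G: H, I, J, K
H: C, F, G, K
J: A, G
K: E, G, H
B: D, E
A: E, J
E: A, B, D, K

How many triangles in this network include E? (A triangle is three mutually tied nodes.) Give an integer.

E's neighbors: A, B, D, and K.
Neighbor pairs that are themselves tied: E–B–D. Each forms one triangle with E, for 1 in total.

1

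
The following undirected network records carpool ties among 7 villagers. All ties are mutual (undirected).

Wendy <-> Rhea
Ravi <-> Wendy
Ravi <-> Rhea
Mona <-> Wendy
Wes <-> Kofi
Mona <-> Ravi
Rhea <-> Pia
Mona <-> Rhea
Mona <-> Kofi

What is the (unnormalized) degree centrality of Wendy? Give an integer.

3

Wendy is directly tied to Mona, Ravi, and Rhea. That is 3 neighbors, so the degree of Wendy is 3.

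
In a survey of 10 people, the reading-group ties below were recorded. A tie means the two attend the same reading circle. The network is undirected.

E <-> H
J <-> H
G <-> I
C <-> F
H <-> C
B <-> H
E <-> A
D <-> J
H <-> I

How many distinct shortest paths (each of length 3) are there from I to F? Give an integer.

1

The shortest distance is 3, and the only length-3 path is I–H–C–F. So there is exactly 1 shortest path.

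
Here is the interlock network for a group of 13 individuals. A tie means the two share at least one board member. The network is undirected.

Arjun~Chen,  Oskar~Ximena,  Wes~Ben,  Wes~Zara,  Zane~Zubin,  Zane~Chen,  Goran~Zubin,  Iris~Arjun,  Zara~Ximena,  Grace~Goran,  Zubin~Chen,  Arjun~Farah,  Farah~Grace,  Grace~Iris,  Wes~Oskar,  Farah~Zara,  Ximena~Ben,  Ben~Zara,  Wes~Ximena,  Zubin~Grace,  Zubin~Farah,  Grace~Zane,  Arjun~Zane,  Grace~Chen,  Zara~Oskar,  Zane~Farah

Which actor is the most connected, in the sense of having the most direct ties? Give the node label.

Grace

Degrees — Arjun:4, Ben:3, Chen:4, Farah:5, Goran:2, Grace:6, Iris:2, Oskar:3, Wes:4, Ximena:4, Zane:5, Zara:5, Zubin:5.
The maximum is 6, attained only by Grace.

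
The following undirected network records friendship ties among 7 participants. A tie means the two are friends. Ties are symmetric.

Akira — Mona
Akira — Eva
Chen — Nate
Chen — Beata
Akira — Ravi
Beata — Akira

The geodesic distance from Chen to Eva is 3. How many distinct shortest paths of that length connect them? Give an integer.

1

The shortest distance is 3, and the only length-3 path is Chen–Beata–Akira–Eva. So there is exactly 1 shortest path.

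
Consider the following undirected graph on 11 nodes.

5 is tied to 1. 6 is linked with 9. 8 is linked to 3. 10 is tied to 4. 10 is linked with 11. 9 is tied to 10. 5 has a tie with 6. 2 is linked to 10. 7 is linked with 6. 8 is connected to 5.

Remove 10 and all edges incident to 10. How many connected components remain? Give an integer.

4

Without 10, the remaining ties split the others into: {1, 3, 5, 6, 7, 8, 9}; {4}; {11}; {2}.
That's 4 separate components.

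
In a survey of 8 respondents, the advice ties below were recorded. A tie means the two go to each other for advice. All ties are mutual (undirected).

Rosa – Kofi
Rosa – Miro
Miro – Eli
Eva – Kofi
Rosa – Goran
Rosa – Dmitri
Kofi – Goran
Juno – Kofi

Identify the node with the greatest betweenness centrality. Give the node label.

Unnormalized betweenness of each node: Dmitri:0, Eli:0, Eva:0, Goran:0, Juno:0, Kofi:11, Miro:6, Rosa:14.
Rosa has the largest value, 14, making it the main broker — the node through which the most shortest paths run.

Rosa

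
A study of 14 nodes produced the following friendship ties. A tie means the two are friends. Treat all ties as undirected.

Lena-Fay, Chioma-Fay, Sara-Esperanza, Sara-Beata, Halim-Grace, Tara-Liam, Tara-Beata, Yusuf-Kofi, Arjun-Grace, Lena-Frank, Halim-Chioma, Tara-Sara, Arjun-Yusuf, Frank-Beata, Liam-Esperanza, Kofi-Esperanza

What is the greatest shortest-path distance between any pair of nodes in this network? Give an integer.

Eccentricity of each node (its greatest distance to any other): Arjun:6, Beata:6, Chioma:6, Esperanza:6, Fay:6, Frank:6, Grace:6, Halim:6, Kofi:6, Lena:6, Liam:6, Sara:6, Tara:6, Yusuf:6.
The maximum eccentricity is 6, realized for instance by the pair Halim–Sara via Halim – Grace – Arjun – Yusuf – Kofi – Esperanza – Sara. So the diameter is 6.

6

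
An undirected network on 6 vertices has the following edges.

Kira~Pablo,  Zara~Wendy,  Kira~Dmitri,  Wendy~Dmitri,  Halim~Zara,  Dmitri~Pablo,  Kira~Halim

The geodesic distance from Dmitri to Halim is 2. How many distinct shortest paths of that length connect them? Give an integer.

The shortest distance is 2, and the only length-2 path is Dmitri–Kira–Halim. So there is exactly 1 shortest path.

1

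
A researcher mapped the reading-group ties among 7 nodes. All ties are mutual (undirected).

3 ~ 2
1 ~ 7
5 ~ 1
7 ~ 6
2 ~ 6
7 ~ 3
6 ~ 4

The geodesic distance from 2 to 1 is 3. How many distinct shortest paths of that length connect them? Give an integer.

2

The shortest distance is 3. The length-3 paths are: 2–3–7–1; 2–6–7–1.
That gives 2 distinct shortest paths.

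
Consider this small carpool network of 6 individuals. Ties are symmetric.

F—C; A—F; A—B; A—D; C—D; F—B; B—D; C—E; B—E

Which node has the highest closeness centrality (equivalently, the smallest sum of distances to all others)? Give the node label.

B

Farness (sum of distances to all others) for each node — A:7, B:6, C:7, D:7, E:8, F:7.
The smallest farness is 6, for B, so B has the highest closeness.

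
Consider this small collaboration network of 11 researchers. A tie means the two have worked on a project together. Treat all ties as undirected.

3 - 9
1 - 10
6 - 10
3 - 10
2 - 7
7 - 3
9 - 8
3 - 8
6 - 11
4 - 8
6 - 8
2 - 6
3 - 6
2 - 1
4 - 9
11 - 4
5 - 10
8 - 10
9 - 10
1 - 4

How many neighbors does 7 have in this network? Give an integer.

2

7 is directly tied to 2 and 3. That is 2 neighbors, so the degree of 7 is 2.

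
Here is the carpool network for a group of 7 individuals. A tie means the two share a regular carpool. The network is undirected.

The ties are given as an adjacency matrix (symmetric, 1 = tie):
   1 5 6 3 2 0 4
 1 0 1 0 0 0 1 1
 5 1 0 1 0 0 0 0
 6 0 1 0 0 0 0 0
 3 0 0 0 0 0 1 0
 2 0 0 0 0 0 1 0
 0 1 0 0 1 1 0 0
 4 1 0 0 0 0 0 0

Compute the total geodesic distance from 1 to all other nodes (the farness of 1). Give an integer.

Distances from 1: 0:1, 2:2, 3:2, 4:1, 5:1, 6:2.
Sum = 1 + 2 + 2 + 1 + 1 + 2 = 9.

9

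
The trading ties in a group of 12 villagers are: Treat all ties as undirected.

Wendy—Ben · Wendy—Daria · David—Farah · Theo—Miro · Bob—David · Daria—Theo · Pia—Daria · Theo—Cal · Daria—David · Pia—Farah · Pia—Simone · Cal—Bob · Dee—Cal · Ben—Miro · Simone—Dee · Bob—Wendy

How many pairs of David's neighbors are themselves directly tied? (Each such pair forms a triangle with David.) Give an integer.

0

David's neighbors are Bob, Daria, and Farah, but none of them are tied to each other, so no triangle contains David.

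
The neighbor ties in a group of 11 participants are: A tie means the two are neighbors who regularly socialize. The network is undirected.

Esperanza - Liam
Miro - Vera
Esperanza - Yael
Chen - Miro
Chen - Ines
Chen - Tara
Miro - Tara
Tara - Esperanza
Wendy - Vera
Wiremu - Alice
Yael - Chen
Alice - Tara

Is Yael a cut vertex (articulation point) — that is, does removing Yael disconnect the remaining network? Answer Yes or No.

No

Even without Yael, every remaining node can still reach every other (the residual graph is connected), so Yael is not a cut vertex.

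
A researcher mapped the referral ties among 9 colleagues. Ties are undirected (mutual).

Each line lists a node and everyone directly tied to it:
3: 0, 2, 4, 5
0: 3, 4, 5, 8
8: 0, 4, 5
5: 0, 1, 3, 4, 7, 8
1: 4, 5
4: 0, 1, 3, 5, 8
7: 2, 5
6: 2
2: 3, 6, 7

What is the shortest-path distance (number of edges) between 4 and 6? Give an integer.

One shortest route is 4 – 3 – 2 – 6, which uses 3 edges, and at distance 2 from 4 we only reach {2, 7}, which does not include 6. So d(4,6) = 3.

3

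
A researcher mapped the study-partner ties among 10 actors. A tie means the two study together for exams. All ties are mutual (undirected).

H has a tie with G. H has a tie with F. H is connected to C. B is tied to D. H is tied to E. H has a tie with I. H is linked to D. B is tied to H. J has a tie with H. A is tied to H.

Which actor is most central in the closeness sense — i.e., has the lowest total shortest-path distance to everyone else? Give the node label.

Farness (sum of distances to all others) for each node — A:17, B:16, C:17, D:16, E:17, F:17, G:17, H:9, I:17, J:17.
The smallest farness is 9, for H, so H has the highest closeness.

H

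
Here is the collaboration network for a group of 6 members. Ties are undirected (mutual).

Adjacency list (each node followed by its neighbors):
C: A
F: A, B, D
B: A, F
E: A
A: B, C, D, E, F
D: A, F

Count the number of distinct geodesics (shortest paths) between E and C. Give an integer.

1

The shortest distance is 2, and the only length-2 path is E–A–C. So there is exactly 1 shortest path.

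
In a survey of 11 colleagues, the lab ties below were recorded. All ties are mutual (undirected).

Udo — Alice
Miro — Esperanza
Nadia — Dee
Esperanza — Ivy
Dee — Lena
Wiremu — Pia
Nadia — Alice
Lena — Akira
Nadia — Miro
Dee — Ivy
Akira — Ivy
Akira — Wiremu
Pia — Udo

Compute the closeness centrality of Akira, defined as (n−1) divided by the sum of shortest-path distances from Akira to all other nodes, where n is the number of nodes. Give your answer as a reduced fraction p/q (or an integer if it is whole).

5/11

Distances from Akira: Alice:4, Dee:2, Esperanza:2, Ivy:1, Lena:1, Miro:3, Nadia:3, Pia:2, Udo:3, Wiremu:1. Sum = 22.
n = 11, so closeness = 10/22 = 5/11.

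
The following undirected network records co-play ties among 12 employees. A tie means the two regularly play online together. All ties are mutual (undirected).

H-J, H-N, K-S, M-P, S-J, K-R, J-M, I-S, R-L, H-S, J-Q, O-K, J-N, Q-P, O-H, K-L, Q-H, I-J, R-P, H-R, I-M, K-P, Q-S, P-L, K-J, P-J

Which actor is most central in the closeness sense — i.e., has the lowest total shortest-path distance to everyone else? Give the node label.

Farness (sum of distances to all others) for each node — H:16, I:22, J:14, K:16, L:21, M:20, N:21, O:22, P:16, Q:18, R:19, S:17.
The smallest farness is 14, for J, so J has the highest closeness.

J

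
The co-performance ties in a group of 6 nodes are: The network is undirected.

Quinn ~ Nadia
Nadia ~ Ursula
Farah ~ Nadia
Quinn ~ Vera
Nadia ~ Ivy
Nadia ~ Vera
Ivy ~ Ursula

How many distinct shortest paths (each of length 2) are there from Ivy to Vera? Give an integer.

1

The shortest distance is 2, and the only length-2 path is Ivy–Nadia–Vera. So there is exactly 1 shortest path.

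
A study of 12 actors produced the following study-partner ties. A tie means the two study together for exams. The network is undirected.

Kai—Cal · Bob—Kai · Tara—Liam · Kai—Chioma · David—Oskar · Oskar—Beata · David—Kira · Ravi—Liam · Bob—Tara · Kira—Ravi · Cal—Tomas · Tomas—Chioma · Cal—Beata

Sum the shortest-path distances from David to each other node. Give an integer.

34

Distances from David: Beata:2, Bob:5, Cal:3, Chioma:5, Kai:4, Kira:1, Liam:3, Oskar:1, Ravi:2, Tara:4, Tomas:4.
Sum = 2 + 5 + 3 + 5 + 4 + 1 + 3 + 1 + 2 + 4 + 4 = 34.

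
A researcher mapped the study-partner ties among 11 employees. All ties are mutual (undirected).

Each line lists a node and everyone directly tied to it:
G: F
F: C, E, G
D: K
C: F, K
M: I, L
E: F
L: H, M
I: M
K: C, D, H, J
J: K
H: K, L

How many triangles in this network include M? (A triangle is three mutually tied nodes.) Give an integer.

M's neighbors are I and L, but none of them are tied to each other, so no triangle contains M.

0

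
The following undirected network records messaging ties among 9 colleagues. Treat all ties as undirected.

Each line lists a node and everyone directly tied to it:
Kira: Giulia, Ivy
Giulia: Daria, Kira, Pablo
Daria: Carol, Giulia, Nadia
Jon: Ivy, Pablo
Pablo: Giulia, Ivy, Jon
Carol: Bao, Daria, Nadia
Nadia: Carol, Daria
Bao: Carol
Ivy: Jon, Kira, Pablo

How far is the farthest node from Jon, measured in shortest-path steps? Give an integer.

Distances from Jon: Bao:5, Carol:4, Daria:3, Giulia:2, Ivy:1, Kira:2, Nadia:4, Pablo:1.
The largest is 5 (to Bao), so the eccentricity of Jon is 5.

5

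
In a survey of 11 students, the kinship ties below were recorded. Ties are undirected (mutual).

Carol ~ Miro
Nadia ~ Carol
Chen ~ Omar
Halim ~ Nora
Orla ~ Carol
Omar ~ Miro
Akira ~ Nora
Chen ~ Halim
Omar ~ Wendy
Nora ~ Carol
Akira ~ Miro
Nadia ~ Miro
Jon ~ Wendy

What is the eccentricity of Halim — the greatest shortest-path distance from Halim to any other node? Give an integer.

Distances from Halim: Akira:2, Carol:2, Chen:1, Jon:4, Miro:3, Nadia:3, Nora:1, Omar:2, Orla:3, Wendy:3.
The largest is 4 (to Jon), so the eccentricity of Halim is 4.

4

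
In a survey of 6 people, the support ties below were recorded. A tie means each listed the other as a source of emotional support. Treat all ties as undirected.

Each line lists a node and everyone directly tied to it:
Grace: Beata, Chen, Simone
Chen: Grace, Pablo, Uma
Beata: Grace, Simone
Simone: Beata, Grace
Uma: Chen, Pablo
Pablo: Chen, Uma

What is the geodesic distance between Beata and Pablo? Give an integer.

3

One shortest route is Beata – Grace – Chen – Pablo, which uses 3 edges, and at distance 2 from Beata we only reach {Chen}, which does not include Pablo. So d(Beata,Pablo) = 3.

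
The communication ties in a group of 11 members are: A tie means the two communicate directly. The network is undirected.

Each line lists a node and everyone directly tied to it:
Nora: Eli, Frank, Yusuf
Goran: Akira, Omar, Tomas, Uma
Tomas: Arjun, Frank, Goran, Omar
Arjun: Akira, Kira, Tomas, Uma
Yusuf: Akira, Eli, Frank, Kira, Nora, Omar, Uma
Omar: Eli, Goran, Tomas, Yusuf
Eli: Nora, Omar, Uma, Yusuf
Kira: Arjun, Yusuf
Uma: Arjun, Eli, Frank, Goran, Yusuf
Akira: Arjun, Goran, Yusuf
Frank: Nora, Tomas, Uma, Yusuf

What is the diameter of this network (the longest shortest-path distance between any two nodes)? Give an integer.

3

Eccentricity of each node (its greatest distance to any other): Akira:2, Arjun:3, Eli:2, Frank:2, Goran:3, Kira:3, Nora:3, Omar:2, Tomas:2, Uma:2, Yusuf:2.
The maximum eccentricity is 3, realized for instance by the pair Arjun–Nora via Arjun – Uma – Frank – Nora. So the diameter is 3.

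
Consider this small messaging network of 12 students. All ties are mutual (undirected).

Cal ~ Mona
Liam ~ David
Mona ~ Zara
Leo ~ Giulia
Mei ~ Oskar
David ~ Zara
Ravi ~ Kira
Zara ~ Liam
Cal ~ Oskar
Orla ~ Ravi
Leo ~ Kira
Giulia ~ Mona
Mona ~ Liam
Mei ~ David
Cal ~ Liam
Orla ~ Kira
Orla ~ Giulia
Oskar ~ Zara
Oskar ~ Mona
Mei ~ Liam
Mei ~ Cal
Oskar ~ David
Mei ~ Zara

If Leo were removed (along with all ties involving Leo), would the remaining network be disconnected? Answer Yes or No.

Even without Leo, every remaining node can still reach every other (the residual graph is connected), so Leo is not a cut vertex.

No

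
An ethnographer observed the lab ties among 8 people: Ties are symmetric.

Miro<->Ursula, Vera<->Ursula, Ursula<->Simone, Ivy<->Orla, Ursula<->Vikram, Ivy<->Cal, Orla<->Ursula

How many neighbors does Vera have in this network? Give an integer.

Vera is directly tied to Ursula. That is 1 neighbor, so the degree of Vera is 1.

1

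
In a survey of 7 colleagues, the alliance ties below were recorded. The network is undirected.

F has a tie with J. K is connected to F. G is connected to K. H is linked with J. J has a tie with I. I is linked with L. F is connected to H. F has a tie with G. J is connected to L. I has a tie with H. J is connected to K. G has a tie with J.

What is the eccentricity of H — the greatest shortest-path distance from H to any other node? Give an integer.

Distances from H: F:1, G:2, I:1, J:1, K:2, L:2.
The largest is 2 (to K, G, and L), so the eccentricity of H is 2.

2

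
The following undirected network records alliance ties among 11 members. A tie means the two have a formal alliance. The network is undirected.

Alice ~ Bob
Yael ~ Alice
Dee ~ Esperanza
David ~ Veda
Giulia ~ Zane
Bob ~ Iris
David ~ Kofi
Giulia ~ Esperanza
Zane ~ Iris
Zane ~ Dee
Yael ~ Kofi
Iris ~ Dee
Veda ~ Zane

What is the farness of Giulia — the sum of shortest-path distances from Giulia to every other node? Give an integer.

27

Distances from Giulia: Alice:4, Bob:3, David:3, Dee:2, Esperanza:1, Iris:2, Kofi:4, Veda:2, Yael:5, Zane:1.
Sum = 4 + 3 + 3 + 2 + 1 + 2 + 4 + 2 + 5 + 1 = 27.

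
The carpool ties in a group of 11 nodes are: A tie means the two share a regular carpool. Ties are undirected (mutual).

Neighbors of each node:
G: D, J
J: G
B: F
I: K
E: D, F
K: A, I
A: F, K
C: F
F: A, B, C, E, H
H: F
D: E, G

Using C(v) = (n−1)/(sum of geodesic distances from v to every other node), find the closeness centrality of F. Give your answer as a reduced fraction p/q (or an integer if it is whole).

Distances from F: A:1, B:1, C:1, D:2, E:1, G:3, H:1, I:3, J:4, K:2. Sum = 19.
n = 11, so closeness = 10/19.

10/19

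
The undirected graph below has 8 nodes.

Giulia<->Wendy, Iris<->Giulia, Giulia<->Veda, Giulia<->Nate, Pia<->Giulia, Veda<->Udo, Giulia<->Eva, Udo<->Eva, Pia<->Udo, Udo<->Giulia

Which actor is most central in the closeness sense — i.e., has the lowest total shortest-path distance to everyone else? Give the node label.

Giulia

Farness (sum of distances to all others) for each node — Eva:12, Giulia:7, Iris:13, Nate:13, Pia:12, Udo:10, Veda:12, Wendy:13.
The smallest farness is 7, for Giulia, so Giulia has the highest closeness.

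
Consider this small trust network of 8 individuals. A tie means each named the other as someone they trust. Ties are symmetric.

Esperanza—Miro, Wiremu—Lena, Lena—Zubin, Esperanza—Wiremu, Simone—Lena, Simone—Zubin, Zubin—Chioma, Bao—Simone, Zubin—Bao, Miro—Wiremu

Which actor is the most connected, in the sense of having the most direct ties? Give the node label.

Zubin

Degrees — Bao:2, Chioma:1, Esperanza:2, Lena:3, Miro:2, Simone:3, Wiremu:3, Zubin:4.
The maximum is 4, attained only by Zubin.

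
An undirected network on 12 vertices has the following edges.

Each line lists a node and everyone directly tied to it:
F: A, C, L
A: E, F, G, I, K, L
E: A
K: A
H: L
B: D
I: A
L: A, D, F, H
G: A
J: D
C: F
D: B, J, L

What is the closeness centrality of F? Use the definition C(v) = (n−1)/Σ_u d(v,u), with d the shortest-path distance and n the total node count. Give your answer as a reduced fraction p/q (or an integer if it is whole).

Distances from F: A:1, B:3, C:1, D:2, E:2, G:2, H:2, I:2, J:3, K:2, L:1. Sum = 21.
n = 12, so closeness = 11/21.

11/21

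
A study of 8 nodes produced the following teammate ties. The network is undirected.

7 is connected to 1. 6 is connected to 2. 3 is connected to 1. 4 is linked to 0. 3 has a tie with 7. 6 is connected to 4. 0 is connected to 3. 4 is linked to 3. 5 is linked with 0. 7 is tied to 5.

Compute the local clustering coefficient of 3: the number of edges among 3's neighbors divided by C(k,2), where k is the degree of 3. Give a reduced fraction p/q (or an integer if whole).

3's neighbors: 0, 1, 4, and 7 (k = 4).
Possible neighbor pairs: C(4,2) = 6. Edges among them: 0–4, 1–7 → e = 2.
Clustering(3) = 2/6 = 1/3.

1/3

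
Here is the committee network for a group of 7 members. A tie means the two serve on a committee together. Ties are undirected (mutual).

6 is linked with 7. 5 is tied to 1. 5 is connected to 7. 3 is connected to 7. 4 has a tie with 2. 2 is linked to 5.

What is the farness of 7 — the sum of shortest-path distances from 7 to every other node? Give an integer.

Distances from 7: 1:2, 2:2, 3:1, 4:3, 5:1, 6:1.
Sum = 2 + 2 + 1 + 3 + 1 + 1 = 10.

10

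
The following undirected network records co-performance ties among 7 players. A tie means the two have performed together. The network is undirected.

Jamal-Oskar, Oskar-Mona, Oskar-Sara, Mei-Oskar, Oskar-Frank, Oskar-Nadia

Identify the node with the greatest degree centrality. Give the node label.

Oskar

Degrees — Frank:1, Jamal:1, Mei:1, Mona:1, Nadia:1, Oskar:6, Sara:1.
The maximum is 6, attained only by Oskar.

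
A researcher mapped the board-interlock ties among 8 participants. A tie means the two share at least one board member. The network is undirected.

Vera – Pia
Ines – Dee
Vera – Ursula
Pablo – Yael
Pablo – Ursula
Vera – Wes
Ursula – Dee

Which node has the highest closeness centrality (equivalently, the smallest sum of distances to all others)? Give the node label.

Farness (sum of distances to all others) for each node — Dee:15, Ines:21, Pablo:15, Pia:19, Ursula:11, Vera:13, Wes:19, Yael:21.
The smallest farness is 11, for Ursula, so Ursula has the highest closeness.

Ursula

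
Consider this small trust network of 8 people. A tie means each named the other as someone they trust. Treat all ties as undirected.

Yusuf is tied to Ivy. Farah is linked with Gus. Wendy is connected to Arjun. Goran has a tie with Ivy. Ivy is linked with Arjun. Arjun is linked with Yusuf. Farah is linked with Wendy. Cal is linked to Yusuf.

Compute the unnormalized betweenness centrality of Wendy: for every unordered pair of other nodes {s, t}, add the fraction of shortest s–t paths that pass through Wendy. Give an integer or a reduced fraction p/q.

10

Pairs whose geodesics pass through Wendy — Ivy–Gus: 1; Ivy–Farah: 1; Arjun–Gus: 1; Arjun–Farah: 1; Goran–Gus: 1; Goran–Farah: 1; Gus–Cal: 1; Gus–Yusuf: 1; Cal–Farah: 1; Yusuf–Farah: 1.
All other pairs contribute 0.
Summing the contributions gives betweenness(Wendy) = 10.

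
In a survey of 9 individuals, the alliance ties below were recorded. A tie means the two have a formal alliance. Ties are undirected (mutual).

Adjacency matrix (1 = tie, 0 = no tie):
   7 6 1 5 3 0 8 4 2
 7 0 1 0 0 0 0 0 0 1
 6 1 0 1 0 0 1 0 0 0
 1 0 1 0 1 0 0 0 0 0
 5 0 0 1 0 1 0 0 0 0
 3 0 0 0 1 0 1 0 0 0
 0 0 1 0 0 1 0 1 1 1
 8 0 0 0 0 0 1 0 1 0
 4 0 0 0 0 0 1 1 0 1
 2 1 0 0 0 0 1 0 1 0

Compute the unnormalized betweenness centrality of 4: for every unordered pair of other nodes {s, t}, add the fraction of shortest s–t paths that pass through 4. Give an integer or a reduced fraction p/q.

5/6

Pairs whose geodesics pass through 4 — 7–8: 1/3; 8–2: 1/2.
All other pairs contribute 0.
Summing the contributions gives betweenness(4) = 5/6.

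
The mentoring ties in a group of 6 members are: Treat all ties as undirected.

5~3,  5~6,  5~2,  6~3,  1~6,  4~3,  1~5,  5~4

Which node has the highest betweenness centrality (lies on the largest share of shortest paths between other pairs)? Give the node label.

Unnormalized betweenness of each node: 1:0, 2:0, 3:1/2, 4:0, 5:6, 6:1/2.
5 has the largest value, 6, making it the main broker — the node through which the most shortest paths run.

5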